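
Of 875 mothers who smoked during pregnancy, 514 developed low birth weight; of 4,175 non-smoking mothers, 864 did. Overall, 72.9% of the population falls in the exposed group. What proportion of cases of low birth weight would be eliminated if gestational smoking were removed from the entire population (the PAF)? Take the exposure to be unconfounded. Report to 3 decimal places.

PAF ≈ 0.573

p₁ = P(outcome | exposed) = 514/875 = 0.58743
p₀ = P(outcome | unexposed) = 864/4175 = 0.20695
Overall risk P(Y=1) = π·p₁ + (1−π)·p₀ = 0.729×0.58743 + 0.271×0.20695 = 0.48432.
Under exogeneity, PAF = [P(Y=1) − p₀] / P(Y=1).
PAF = (0.48432 − 0.20695) / 0.48432 ≈ 0.5727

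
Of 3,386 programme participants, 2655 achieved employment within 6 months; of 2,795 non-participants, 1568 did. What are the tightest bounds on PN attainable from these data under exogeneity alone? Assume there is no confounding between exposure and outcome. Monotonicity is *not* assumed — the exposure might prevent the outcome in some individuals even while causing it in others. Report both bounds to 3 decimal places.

0.285 ≤ PN ≤ 0.560

p₁ = P(outcome | exposed) = 2655/3386 = 0.78411
p₀ = P(outcome | unexposed) = 1568/2795 = 0.561
Under exogeneity alone the bounds on PN are max{0,(p₁−p₀)/p₁} ≤ PN ≤ min{1,(1−p₀)/p₁}.
  lower = (p₁ − p₀)/p₁ = 0.22311 / 0.78411 ≈ 0.2845
  upper = min{1, (1 − p₀)/p₁} = 0.439 / 0.78411 ≈ 0.5599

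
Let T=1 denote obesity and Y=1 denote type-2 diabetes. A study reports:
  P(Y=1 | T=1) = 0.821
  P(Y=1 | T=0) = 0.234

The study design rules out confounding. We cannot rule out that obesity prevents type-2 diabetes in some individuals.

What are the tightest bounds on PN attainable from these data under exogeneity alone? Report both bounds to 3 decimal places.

0.715 ≤ PN ≤ 0.933

Let p₁ = 0.821, p₀ = 0.234.
Under exogeneity alone the bounds on PN are max{0,(p₁−p₀)/p₁} ≤ PN ≤ min{1,(1−p₀)/p₁}.
  lower = (p₁ − p₀)/p₁ = 0.587 / 0.821 ≈ 0.7150
  upper = min{1, (1 − p₀)/p₁} = 0.766 / 0.821 ≈ 0.9330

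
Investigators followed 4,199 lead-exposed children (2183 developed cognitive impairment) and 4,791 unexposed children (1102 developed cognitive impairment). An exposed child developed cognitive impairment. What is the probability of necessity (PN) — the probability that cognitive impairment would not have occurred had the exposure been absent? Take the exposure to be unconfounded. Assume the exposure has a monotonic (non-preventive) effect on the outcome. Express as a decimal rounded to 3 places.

p₁ = P(outcome | exposed) = 2183/4199 = 0.51989
p₀ = P(outcome | unexposed) = 1102/4791 = 0.23001
Under exogeneity and monotonicity, PN = (p₁ − p₀) / p₁.
PN = (0.51989 − 0.23001) / 0.51989 = 0.28987 / 0.51989 ≈ 0.5576

PN ≈ 0.558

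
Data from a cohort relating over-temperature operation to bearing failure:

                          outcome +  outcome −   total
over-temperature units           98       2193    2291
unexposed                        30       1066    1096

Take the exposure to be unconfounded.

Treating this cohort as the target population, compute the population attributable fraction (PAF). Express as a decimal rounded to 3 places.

p₁ = P(outcome | exposed) = 98/2291 = 0.042776
p₀ = P(outcome | unexposed) = 30/1096 = 0.027372
Exposure prevalence π = 2291/3387 = 0.67641; overall risk P(Y=1) = 0.037792.
Under exogeneity, PAF = [P(Y=1) − p₀]/P(Y=1).
PAF = (0.037792 − 0.027372) / 0.037792 ≈ 0.2757

PAF ≈ 0.276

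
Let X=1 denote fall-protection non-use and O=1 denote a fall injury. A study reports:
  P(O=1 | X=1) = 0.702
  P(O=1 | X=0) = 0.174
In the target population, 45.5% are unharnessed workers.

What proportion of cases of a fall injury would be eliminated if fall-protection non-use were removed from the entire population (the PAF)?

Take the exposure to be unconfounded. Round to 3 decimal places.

Let p₁ = 0.702, p₀ = 0.174.
Overall risk P(Y=1) = π·p₁ + (1−π)·p₀ = 0.455×0.702 + 0.545×0.174 = 0.41424.
Under exogeneity, PAF = [P(Y=1) − p₀] / P(Y=1).
PAF = (0.41424 − 0.174) / 0.41424 ≈ 0.5800

PAF ≈ 0.580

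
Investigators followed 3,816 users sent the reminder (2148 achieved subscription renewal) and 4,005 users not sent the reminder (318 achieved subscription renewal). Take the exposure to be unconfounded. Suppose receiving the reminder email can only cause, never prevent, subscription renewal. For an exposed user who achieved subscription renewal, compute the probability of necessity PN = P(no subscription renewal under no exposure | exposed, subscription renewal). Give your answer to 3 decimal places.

PN ≈ 0.859

p₁ = P(outcome | exposed) = 2148/3816 = 0.56289
p₀ = P(outcome | unexposed) = 318/4005 = 0.079401
Under exogeneity and monotonicity, PN = (p₁ − p₀) / p₁.
PN = (0.56289 − 0.079401) / 0.56289 = 0.48349 / 0.56289 ≈ 0.8589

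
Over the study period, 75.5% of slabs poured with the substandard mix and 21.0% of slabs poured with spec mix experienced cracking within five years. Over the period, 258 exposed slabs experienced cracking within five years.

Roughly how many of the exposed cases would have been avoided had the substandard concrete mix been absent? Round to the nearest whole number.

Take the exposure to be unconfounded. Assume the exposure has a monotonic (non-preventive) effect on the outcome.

about 186 cases

p₁ = 0.755, p₀ = 0.21.
PN = (p₁ − p₀)/p₁ = (0.755 − 0.21) / 0.755 ≈ 0.72185.
Attributable cases ≈ PN × (exposed cases) = 0.72185 × 258 ≈ 186.24.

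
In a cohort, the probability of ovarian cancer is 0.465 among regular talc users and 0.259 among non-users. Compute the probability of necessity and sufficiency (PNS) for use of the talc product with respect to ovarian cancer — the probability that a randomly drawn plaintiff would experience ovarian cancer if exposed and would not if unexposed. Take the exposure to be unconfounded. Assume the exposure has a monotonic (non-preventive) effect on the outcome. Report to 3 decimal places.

PNS ≈ 0.206

Let p₁ = 0.465, p₀ = 0.259.
Under exogeneity and monotonicity, PNS = p₁ − p₀.
PNS = 0.465 − 0.259 = 0.206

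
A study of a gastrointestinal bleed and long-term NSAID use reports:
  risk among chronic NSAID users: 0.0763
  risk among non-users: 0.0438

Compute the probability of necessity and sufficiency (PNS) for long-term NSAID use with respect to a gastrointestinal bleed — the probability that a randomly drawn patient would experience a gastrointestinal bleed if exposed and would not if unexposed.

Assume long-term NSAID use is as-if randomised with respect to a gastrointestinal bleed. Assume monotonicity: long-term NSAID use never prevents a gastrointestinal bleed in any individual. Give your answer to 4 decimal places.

Let p₁ = 0.0763, p₀ = 0.0438.
Under exogeneity and monotonicity, PNS = p₁ − p₀.
PNS = 0.0763 − 0.0438 = 0.0325

PNS ≈ 0.0325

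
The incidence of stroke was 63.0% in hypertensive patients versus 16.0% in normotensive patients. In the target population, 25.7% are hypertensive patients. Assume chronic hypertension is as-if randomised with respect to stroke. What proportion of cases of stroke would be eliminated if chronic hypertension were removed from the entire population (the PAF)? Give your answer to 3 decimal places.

p₁ = 0.63, p₀ = 0.16.
Overall risk P(Y=1) = π·p₁ + (1−π)·p₀ = 0.257×0.63 + 0.743×0.16 = 0.28079.
Under exogeneity, PAF = [P(Y=1) − p₀] / P(Y=1).
PAF = (0.28079 − 0.16) / 0.28079 ≈ 0.4302

PAF ≈ 0.430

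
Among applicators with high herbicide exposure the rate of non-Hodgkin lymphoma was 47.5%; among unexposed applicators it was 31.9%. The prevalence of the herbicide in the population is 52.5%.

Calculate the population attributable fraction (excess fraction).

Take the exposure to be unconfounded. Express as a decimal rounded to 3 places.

p₁ = 0.475, p₀ = 0.319.
Overall risk P(Y=1) = π·p₁ + (1−π)·p₀ = 0.525×0.475 + 0.475×0.319 = 0.4009.
Under exogeneity, PAF = [P(Y=1) − p₀] / P(Y=1).
PAF = (0.4009 − 0.319) / 0.4009 ≈ 0.2043

PAF ≈ 0.204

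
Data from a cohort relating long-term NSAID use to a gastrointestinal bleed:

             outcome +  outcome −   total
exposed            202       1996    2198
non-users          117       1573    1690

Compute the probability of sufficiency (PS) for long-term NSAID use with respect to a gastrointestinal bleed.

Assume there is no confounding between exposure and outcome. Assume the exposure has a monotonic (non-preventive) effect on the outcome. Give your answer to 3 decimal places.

PS ≈ 0.024

p₁ = P(outcome | exposed) = 202/2198 = 0.091902
p₀ = P(outcome | unexposed) = 117/1690 = 0.069231
Under exogeneity and monotonicity, PS = (p₁ − p₀)/(1 − p₀).
PS = (0.091902 − 0.069231) / 0.93077 ≈ 0.0244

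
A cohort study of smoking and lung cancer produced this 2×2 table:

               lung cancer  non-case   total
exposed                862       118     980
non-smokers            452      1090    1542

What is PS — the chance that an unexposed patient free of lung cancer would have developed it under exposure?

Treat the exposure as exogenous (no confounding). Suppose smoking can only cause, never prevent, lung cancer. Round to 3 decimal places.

PS ≈ 0.830

p₁ = P(outcome | exposed) = 862/980 = 0.87959
p₀ = P(outcome | unexposed) = 452/1542 = 0.29313
Under exogeneity and monotonicity, PS = (p₁ − p₀) / (1 − p₀).
PS = (0.87959 − 0.29313) / (1 − 0.29313) = 0.58647 / 0.70687 ≈ 0.8297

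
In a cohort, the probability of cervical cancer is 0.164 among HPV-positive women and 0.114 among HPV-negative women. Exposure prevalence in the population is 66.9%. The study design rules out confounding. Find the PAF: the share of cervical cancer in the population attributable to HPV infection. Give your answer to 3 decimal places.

Let p₁ = 0.164, p₀ = 0.114.
Overall risk P(Y=1) = π·p₁ + (1−π)·p₀ = 0.669×0.164 + 0.331×0.114 = 0.14745.
Under exogeneity, PAF = [P(Y=1) − p₀] / P(Y=1).
PAF = (0.14745 − 0.114) / 0.14745 ≈ 0.2269

PAF ≈ 0.227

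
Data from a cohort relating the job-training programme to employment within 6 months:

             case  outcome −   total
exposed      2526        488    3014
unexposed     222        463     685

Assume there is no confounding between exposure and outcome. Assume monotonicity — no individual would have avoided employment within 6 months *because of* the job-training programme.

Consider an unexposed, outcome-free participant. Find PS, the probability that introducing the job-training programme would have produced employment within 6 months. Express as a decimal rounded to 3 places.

PS ≈ 0.760

p₁ = P(outcome | exposed) = 2526/3014 = 0.83809
p₀ = P(outcome | unexposed) = 222/685 = 0.32409
Under exogeneity and monotonicity, PS = (p₁ − p₀)/(1 − p₀).
PS = (0.83809 − 0.32409) / 0.67591 ≈ 0.7605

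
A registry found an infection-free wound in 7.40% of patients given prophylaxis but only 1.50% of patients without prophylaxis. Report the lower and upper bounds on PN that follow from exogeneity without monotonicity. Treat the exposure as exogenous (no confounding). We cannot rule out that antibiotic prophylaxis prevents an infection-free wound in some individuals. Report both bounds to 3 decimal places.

0.797 ≤ PN ≤ 1.000

p₁ = 0.074, p₀ = 0.015.
Under exogeneity alone the bounds on PN are max{0,(p₁−p₀)/p₁} ≤ PN ≤ min{1,(1−p₀)/p₁}.
  lower = (p₁ − p₀)/p₁ = 0.059 / 0.074 ≈ 0.7973
  upper = min{1, (1 − p₀)/p₁} = 0.985 / 0.074 ≈ 13.3108 → capped at 1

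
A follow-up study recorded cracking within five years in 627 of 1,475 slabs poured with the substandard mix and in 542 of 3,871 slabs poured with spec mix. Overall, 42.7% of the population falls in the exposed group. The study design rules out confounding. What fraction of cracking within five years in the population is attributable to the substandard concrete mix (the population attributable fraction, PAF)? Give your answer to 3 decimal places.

PAF ≈ 0.465

p₁ = P(outcome | exposed) = 627/1475 = 0.42508
p₀ = P(outcome | unexposed) = 542/3871 = 0.14002
Overall risk P(Y=1) = π·p₁ + (1−π)·p₀ = 0.427×0.42508 + 0.573×0.14002 = 0.26174.
Under exogeneity, PAF = [P(Y=1) − p₀] / P(Y=1).
PAF = (0.26174 − 0.14002) / 0.26174 ≈ 0.4651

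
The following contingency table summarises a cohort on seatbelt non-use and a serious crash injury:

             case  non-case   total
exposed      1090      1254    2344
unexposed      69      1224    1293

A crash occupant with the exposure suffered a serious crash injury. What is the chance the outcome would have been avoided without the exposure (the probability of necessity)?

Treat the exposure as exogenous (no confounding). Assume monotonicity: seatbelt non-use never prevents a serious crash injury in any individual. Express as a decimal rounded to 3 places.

p₁ = P(outcome | exposed) = 1090/2344 = 0.46502
p₀ = P(outcome | unexposed) = 69/1293 = 0.053364
Under exogeneity and monotonicity, PN = (p₁ − p₀)/p₁.
PN = (0.46502 − 0.053364) / 0.46502 ≈ 0.8852

PN ≈ 0.885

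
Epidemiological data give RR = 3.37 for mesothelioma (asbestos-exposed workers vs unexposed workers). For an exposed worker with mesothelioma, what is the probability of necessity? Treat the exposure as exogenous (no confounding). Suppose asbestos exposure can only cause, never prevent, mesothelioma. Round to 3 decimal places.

Under exogeneity and monotonicity, PN = (RR − 1) / RR = 1 − 1/RR.
PN = (3.37 − 1) / 3.37 = 2.37 / 3.37 ≈ 0.7033

PN ≈ 0.703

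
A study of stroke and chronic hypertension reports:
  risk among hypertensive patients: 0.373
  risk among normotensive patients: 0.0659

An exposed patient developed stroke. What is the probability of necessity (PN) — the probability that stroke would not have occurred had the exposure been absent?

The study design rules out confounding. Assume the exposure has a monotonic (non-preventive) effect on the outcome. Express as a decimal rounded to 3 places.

Let p₁ = 0.373, p₀ = 0.0659.
Under exogeneity and monotonicity, PN = (p₁ − p₀) / p₁.
PN = (0.373 − 0.0659) / 0.373 = 0.3071 / 0.373 ≈ 0.8233

PN ≈ 0.823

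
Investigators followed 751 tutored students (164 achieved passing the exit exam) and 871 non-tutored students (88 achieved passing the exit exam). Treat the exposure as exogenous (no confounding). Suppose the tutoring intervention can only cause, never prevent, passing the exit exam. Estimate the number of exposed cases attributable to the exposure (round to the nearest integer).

about 88 cases

p₁ = P(outcome | exposed) = 164/751 = 0.21838
p₀ = P(outcome | unexposed) = 88/871 = 0.10103
PN = (p₁ − p₀)/p₁ = (0.21838 − 0.10103) / 0.21838 ≈ 0.53734.
Attributable cases ≈ PN × (exposed cases) = 0.53734 × 164 ≈ 88.12.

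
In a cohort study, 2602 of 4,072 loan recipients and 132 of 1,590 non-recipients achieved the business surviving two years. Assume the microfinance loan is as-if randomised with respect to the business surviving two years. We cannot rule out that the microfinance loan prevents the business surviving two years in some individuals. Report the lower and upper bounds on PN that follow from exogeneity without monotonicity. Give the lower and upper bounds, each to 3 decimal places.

0.870 ≤ PN ≤ 1.000

p₁ = P(outcome | exposed) = 2602/4072 = 0.639
p₀ = P(outcome | unexposed) = 132/1590 = 0.083019
Under exogeneity alone the bounds on PN are max{0,(p₁−p₀)/p₁} ≤ PN ≤ min{1,(1−p₀)/p₁}.
  lower = (p₁ − p₀)/p₁ = 0.55598 / 0.639 ≈ 0.8701
  upper = min{1, (1 − p₀)/p₁} = 0.91698 / 0.639 ≈ 1.4350 → capped at 1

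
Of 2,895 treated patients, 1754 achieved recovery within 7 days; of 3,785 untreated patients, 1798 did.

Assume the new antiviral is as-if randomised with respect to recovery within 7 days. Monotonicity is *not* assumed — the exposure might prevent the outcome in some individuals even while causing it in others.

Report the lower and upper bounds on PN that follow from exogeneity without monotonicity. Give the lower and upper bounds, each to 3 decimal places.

0.216 ≤ PN ≤ 0.866

p₁ = P(outcome | exposed) = 1754/2895 = 0.60587
p₀ = P(outcome | unexposed) = 1798/3785 = 0.47503
Under exogeneity alone the bounds on PN are max{0,(p₁−p₀)/p₁} ≤ PN ≤ min{1,(1−p₀)/p₁}.
  lower = (p₁ − p₀)/p₁ = 0.13084 / 0.60587 ≈ 0.2160
  upper = min{1, (1 − p₀)/p₁} = 0.52497 / 0.60587 ≈ 0.8665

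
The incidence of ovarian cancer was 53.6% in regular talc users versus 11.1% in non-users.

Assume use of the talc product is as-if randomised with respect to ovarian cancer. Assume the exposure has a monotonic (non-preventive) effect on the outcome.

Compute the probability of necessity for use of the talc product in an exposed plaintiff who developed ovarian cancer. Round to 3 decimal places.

p₁ = 0.536, p₀ = 0.111.
Under exogeneity and monotonicity, PN = (p₁ − p₀) / p₁.
PN = (0.536 − 0.111) / 0.536 = 0.425 / 0.536 ≈ 0.7929

PN ≈ 0.793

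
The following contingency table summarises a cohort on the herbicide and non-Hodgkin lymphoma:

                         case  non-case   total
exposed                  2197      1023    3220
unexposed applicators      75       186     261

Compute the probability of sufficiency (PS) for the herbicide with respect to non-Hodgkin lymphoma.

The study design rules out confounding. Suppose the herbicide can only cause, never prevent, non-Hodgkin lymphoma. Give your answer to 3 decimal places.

PS ≈ 0.554

p₁ = P(outcome | exposed) = 2197/3220 = 0.6823
p₀ = P(outcome | unexposed) = 75/261 = 0.28736
Under exogeneity and monotonicity, PS = (p₁ − p₀) / (1 − p₀).
PS = (0.6823 − 0.28736) / (1 − 0.28736) = 0.39494 / 0.71264 ≈ 0.5542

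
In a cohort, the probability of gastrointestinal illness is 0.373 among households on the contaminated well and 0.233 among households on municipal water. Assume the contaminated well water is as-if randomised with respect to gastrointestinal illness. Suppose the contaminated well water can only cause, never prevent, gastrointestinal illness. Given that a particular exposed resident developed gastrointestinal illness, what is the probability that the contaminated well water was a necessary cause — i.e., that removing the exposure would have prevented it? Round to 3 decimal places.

Let p₁ = 0.373, p₀ = 0.233.
Under exogeneity and monotonicity, PN = (p₁ − p₀) / p₁.
PN = (0.373 − 0.233) / 0.373 = 0.14 / 0.373 ≈ 0.3753

PN ≈ 0.375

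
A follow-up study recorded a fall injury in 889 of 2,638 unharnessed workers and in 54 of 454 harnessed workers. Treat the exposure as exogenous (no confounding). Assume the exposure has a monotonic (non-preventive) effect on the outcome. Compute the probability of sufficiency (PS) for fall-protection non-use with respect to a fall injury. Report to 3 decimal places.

p₁ = P(outcome | exposed) = 889/2638 = 0.337
p₀ = P(outcome | unexposed) = 54/454 = 0.11894
Under exogeneity and monotonicity, PS = (p₁ − p₀) / (1 − p₀).
PS = (0.337 − 0.11894) / (1 − 0.11894) = 0.21805 / 0.88106 ≈ 0.2475

PS ≈ 0.247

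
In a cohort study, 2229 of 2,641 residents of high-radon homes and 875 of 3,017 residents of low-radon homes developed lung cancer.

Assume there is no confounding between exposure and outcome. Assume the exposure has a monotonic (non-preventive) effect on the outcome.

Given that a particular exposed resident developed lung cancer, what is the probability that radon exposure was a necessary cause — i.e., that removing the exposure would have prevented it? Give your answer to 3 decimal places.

p₁ = P(outcome | exposed) = 2229/2641 = 0.844
p₀ = P(outcome | unexposed) = 875/3017 = 0.29002
Under exogeneity and monotonicity, PN = (p₁ − p₀) / p₁.
PN = (0.844 − 0.29002) / 0.844 = 0.55398 / 0.844 ≈ 0.6564

PN ≈ 0.656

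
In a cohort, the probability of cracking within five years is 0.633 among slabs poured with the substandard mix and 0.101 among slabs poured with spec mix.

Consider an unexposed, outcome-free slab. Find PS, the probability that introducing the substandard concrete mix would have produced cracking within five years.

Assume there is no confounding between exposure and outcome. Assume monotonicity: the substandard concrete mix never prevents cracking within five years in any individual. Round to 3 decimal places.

Let p₁ = 0.633, p₀ = 0.101.
Under exogeneity and monotonicity, PS = (p₁ − p₀) / (1 − p₀).
PS = (0.633 − 0.101) / (1 − 0.101) = 0.532 / 0.899 ≈ 0.5918

PS ≈ 0.592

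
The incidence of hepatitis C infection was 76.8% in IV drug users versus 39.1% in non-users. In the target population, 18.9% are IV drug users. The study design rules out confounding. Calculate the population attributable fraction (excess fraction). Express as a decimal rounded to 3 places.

p₁ = 0.768, p₀ = 0.391.
Overall risk P(Y=1) = π·p₁ + (1−π)·p₀ = 0.189×0.768 + 0.811×0.391 = 0.46225.
Under exogeneity, PAF = [P(Y=1) − p₀] / P(Y=1).
PAF = (0.46225 − 0.391) / 0.46225 ≈ 0.1541

PAF ≈ 0.154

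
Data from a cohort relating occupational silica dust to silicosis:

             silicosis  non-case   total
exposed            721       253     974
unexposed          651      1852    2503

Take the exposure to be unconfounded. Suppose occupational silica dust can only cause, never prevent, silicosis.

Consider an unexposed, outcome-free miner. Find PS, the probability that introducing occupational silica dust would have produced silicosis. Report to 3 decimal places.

p₁ = P(outcome | exposed) = 721/974 = 0.74025
p₀ = P(outcome | unexposed) = 651/2503 = 0.26009
Under exogeneity and monotonicity, PS = (p₁ − p₀)/(1 − p₀).
PS = (0.74025 − 0.26009) / 0.73991 ≈ 0.6489

PS ≈ 0.649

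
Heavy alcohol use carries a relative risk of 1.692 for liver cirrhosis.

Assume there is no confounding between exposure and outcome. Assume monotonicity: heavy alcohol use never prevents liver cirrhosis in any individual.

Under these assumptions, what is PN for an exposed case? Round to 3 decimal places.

Under exogeneity and monotonicity, PN = (RR − 1) / RR = 1 − 1/RR.
PN = (1.692 − 1) / 1.692 = 0.692 / 1.692 ≈ 0.4090

PN ≈ 0.409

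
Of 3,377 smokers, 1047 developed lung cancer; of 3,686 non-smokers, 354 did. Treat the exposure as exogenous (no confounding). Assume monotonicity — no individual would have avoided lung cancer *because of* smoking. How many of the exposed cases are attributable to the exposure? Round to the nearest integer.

p₁ = P(outcome | exposed) = 1047/3377 = 0.31004
p₀ = P(outcome | unexposed) = 354/3686 = 0.096039
PN = (p₁ − p₀)/p₁ = (0.31004 − 0.096039) / 0.31004 ≈ 0.69024.
Attributable cases ≈ PN × (exposed cases) = 0.69024 × 1047 ≈ 722.68.

about 723 cases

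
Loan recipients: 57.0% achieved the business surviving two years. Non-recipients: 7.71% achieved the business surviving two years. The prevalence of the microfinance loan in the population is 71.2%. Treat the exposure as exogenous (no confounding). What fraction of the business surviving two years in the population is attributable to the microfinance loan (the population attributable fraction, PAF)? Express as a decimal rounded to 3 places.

p₁ = 0.57, p₀ = 0.0771.
Overall risk P(Y=1) = π·p₁ + (1−π)·p₀ = 0.712×0.57 + 0.288×0.0771 = 0.42804.
Under exogeneity, PAF = [P(Y=1) − p₀] / P(Y=1).
PAF = (0.42804 − 0.0771) / 0.42804 ≈ 0.8199

PAF ≈ 0.820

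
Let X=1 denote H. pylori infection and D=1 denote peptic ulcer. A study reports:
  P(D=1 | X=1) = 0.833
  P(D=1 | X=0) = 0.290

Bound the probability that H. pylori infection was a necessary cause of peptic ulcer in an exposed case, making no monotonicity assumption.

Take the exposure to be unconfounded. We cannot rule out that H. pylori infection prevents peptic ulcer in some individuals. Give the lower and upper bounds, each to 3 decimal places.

0.652 ≤ PN ≤ 0.852

Let p₁ = 0.833, p₀ = 0.29.
Under exogeneity alone the bounds on PN are max{0,(p₁−p₀)/p₁} ≤ PN ≤ min{1,(1−p₀)/p₁}.
  lower = (p₁ − p₀)/p₁ = 0.543 / 0.833 ≈ 0.6519
  upper = min{1, (1 − p₀)/p₁} = 0.71 / 0.833 ≈ 0.8523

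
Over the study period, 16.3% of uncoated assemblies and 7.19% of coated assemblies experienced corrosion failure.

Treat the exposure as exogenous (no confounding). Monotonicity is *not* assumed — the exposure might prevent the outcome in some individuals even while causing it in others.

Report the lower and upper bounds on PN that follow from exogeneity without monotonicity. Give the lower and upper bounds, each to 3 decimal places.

p₁ = 0.163, p₀ = 0.0719.
Under exogeneity alone the bounds on PN are max{0,(p₁−p₀)/p₁} ≤ PN ≤ min{1,(1−p₀)/p₁}.
  lower = (p₁ − p₀)/p₁ = 0.0911 / 0.163 ≈ 0.5589
  upper = min{1, (1 − p₀)/p₁} = 0.9281 / 0.163 ≈ 5.6939 → capped at 1

0.559 ≤ PN ≤ 1.000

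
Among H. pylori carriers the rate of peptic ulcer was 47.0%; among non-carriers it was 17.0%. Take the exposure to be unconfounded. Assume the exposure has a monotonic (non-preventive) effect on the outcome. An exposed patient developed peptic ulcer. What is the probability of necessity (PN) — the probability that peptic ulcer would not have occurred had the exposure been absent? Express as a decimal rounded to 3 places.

PN ≈ 0.638

p₁ = 0.47, p₀ = 0.17.
Under exogeneity and monotonicity, PN = (p₁ − p₀) / p₁.
PN = (0.47 − 0.17) / 0.47 = 0.3 / 0.47 ≈ 0.6383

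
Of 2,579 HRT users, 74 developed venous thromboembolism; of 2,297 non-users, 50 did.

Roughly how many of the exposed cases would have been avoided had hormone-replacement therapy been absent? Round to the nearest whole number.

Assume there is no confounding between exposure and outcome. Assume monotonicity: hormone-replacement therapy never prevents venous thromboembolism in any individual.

about 18 cases

p₁ = P(outcome | exposed) = 74/2579 = 0.028693
p₀ = P(outcome | unexposed) = 50/2297 = 0.021768
PN = (p₁ − p₀)/p₁ = (0.028693 − 0.021768) / 0.028693 ≈ 0.24137.
Attributable cases ≈ PN × (exposed cases) = 0.24137 × 74 ≈ 17.86.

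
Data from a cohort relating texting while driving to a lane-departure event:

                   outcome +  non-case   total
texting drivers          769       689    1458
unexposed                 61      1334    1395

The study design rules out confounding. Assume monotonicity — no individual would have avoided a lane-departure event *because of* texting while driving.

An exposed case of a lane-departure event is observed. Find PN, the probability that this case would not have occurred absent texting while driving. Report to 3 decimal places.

PN ≈ 0.917

p₁ = P(outcome | exposed) = 769/1458 = 0.52743
p₀ = P(outcome | unexposed) = 61/1395 = 0.043728
Under exogeneity and monotonicity, PN = (p₁ − p₀)/p₁.
PN = (0.52743 − 0.043728) / 0.52743 ≈ 0.9171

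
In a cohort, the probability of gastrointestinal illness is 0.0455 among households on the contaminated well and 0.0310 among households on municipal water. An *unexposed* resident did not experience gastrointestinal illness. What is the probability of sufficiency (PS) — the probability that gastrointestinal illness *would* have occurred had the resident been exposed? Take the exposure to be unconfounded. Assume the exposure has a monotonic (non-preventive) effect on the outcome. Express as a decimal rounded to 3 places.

Let p₁ = 0.0455, p₀ = 0.031.
Under exogeneity and monotonicity, PS = (p₁ − p₀) / (1 − p₀).
PS = (0.0455 − 0.031) / (1 − 0.031) = 0.0145 / 0.969 ≈ 0.0150

PS ≈ 0.015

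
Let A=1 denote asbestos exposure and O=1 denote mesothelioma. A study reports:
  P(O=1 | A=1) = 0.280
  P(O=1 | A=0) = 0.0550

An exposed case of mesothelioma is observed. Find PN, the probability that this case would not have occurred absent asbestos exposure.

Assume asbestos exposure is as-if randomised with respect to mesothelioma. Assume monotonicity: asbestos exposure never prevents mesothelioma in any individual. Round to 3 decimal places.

PN ≈ 0.804

Let p₁ = 0.28, p₀ = 0.055.
Under exogeneity and monotonicity, PN = (p₁ − p₀) / p₁.
PN = (0.28 − 0.055) / 0.28 = 0.225 / 0.28 ≈ 0.8036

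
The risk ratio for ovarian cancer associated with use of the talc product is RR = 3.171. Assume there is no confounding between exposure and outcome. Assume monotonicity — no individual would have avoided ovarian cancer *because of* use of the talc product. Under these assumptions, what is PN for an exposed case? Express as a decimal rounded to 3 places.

PN ≈ 0.685

Under exogeneity and monotonicity, PN = (RR − 1) / RR = 1 − 1/RR.
PN = (3.171 − 1) / 3.171 = 2.171 / 3.171 ≈ 0.6846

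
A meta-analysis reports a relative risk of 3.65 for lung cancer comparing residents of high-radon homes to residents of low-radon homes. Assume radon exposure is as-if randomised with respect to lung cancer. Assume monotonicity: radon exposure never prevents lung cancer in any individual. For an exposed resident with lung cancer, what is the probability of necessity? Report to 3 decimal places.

PN ≈ 0.726

Under exogeneity and monotonicity, PN = (RR − 1) / RR = 1 − 1/RR.
PN = (3.65 − 1) / 3.65 = 2.65 / 3.65 ≈ 0.7260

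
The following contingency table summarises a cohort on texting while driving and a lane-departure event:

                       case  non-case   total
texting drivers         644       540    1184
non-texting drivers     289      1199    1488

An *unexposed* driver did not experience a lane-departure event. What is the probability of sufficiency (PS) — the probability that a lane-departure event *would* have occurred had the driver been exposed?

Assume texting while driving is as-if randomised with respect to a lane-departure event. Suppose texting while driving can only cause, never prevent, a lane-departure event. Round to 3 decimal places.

p₁ = P(outcome | exposed) = 644/1184 = 0.54392
p₀ = P(outcome | unexposed) = 289/1488 = 0.19422
Under exogeneity and monotonicity, PS = (p₁ − p₀)/(1 − p₀).
PS = (0.54392 − 0.19422) / 0.80578 ≈ 0.4340

PS ≈ 0.434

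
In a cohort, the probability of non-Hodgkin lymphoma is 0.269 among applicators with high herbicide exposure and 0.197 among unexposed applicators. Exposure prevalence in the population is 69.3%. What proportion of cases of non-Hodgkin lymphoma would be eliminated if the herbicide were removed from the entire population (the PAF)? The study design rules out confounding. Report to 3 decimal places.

Let p₁ = 0.269, p₀ = 0.197.
Overall risk P(Y=1) = π·p₁ + (1−π)·p₀ = 0.693×0.269 + 0.307×0.197 = 0.2469.
Under exogeneity, PAF = [P(Y=1) − p₀] / P(Y=1).
PAF = (0.2469 − 0.197) / 0.2469 ≈ 0.2021

PAF ≈ 0.202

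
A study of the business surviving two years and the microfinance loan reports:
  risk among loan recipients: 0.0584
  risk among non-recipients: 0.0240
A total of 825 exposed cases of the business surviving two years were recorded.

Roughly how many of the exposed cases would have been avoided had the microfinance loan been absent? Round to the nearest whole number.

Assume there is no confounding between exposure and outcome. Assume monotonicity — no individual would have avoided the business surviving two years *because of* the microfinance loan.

about 486 cases

Let p₁ = 0.0584, p₀ = 0.024.
PN = (p₁ − p₀)/p₁ = (0.0584 − 0.024) / 0.0584 ≈ 0.58904.
Attributable cases ≈ PN × (exposed cases) = 0.58904 × 825 ≈ 485.96.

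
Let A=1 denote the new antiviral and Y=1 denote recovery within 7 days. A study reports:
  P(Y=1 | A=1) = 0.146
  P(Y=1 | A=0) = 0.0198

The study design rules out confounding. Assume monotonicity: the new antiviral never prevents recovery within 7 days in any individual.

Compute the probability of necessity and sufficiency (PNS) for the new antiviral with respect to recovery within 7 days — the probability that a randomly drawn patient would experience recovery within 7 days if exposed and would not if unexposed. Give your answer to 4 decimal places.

PNS ≈ 0.1262

Let p₁ = 0.146, p₀ = 0.0198.
Under exogeneity and monotonicity, PNS = p₁ − p₀.
PNS = 0.146 − 0.0198 = 0.1262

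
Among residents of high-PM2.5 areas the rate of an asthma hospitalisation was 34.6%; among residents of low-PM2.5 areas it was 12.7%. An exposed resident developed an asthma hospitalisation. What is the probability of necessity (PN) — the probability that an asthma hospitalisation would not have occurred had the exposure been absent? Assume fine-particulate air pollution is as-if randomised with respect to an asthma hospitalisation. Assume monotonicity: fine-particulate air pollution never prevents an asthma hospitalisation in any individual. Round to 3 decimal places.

p₁ = 0.346, p₀ = 0.127.
Under exogeneity and monotonicity, PN = (p₁ − p₀) / p₁.
PN = (0.346 − 0.127) / 0.346 = 0.219 / 0.346 ≈ 0.6329

PN ≈ 0.633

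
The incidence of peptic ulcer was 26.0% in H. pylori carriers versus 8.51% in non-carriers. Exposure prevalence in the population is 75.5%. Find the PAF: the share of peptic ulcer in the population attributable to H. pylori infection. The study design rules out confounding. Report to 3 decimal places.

PAF ≈ 0.608

p₁ = 0.26, p₀ = 0.0851.
Overall risk P(Y=1) = π·p₁ + (1−π)·p₀ = 0.755×0.26 + 0.245×0.0851 = 0.21715.
Under exogeneity, PAF = [P(Y=1) − p₀] / P(Y=1).
PAF = (0.21715 − 0.0851) / 0.21715 ≈ 0.6081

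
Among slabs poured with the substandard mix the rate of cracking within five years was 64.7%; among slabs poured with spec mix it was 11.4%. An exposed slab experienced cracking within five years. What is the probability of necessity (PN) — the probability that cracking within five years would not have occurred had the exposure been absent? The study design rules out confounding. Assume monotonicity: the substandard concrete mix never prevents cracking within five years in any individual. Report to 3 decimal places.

PN ≈ 0.824

p₁ = 0.647, p₀ = 0.114.
Under exogeneity and monotonicity, PN = (p₁ − p₀) / p₁.
PN = (0.647 − 0.114) / 0.647 = 0.533 / 0.647 ≈ 0.8238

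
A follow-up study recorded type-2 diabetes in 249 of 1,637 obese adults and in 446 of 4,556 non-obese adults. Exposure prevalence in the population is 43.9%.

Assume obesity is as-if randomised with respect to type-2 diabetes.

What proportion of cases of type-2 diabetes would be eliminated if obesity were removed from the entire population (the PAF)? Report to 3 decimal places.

p₁ = P(outcome | exposed) = 249/1637 = 0.15211
p₀ = P(outcome | unexposed) = 446/4556 = 0.097893
Overall risk P(Y=1) = π·p₁ + (1−π)·p₀ = 0.439×0.15211 + 0.561×0.097893 = 0.12169.
Under exogeneity, PAF = [P(Y=1) − p₀] / P(Y=1).
PAF = (0.12169 − 0.097893) / 0.12169 ≈ 0.1956

PAF ≈ 0.196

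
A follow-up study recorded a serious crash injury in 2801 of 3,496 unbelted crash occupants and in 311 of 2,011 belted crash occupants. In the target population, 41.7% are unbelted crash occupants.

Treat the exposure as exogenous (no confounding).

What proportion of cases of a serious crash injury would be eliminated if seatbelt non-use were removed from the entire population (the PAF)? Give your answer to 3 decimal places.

p₁ = P(outcome | exposed) = 2801/3496 = 0.8012
p₀ = P(outcome | unexposed) = 311/2011 = 0.15465
Overall risk P(Y=1) = π·p₁ + (1−π)·p₀ = 0.417×0.8012 + 0.583×0.15465 = 0.42426.
Under exogeneity, PAF = [P(Y=1) − p₀] / P(Y=1).
PAF = (0.42426 − 0.15465) / 0.42426 ≈ 0.6355

PAF ≈ 0.635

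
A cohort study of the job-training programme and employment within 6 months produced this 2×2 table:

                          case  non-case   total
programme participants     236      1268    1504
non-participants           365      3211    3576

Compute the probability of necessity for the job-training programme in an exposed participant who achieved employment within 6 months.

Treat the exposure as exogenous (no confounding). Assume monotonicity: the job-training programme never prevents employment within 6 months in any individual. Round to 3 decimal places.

p₁ = P(outcome | exposed) = 236/1504 = 0.15691
p₀ = P(outcome | unexposed) = 365/3576 = 0.10207
Under exogeneity and monotonicity, PN = (p₁ − p₀) / p₁.
PN = (0.15691 − 0.10207) / 0.15691 = 0.054846 / 0.15691 ≈ 0.3495

PN ≈ 0.350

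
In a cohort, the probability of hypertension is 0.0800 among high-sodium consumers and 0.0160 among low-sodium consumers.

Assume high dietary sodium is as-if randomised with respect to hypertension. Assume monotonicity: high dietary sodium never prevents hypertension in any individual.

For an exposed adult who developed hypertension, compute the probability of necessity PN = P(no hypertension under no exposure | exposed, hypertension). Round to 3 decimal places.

Let p₁ = 0.08, p₀ = 0.016.
Under exogeneity and monotonicity, PN = (p₁ − p₀) / p₁.
PN = (0.08 − 0.016) / 0.08 = 0.064 / 0.08 ≈ 0.8000

PN ≈ 0.800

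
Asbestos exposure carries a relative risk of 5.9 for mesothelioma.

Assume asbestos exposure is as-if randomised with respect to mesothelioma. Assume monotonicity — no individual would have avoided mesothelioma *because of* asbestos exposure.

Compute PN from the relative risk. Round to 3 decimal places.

PN ≈ 0.831

Under exogeneity and monotonicity, PN = (RR − 1) / RR = 1 − 1/RR.
PN = (5.9 − 1) / 5.9 = 4.9 / 5.9 ≈ 0.8305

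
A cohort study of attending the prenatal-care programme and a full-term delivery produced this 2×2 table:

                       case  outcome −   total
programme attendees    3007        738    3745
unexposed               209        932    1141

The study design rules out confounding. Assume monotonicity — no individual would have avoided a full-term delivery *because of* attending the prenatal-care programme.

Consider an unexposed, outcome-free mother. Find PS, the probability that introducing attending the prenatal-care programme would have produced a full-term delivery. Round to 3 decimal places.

p₁ = P(outcome | exposed) = 3007/3745 = 0.80294
p₀ = P(outcome | unexposed) = 209/1141 = 0.18317
Under exogeneity and monotonicity, PS = (p₁ − p₀)/(1 − p₀).
PS = (0.80294 − 0.18317) / 0.81683 ≈ 0.7587

PS ≈ 0.759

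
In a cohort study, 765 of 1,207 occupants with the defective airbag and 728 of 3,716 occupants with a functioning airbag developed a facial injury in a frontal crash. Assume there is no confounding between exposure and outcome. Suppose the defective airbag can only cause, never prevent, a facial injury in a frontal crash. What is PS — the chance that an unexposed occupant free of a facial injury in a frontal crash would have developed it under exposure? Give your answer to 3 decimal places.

p₁ = P(outcome | exposed) = 765/1207 = 0.6338
p₀ = P(outcome | unexposed) = 728/3716 = 0.19591
Under exogeneity and monotonicity, PS = (p₁ − p₀) / (1 − p₀).
PS = (0.6338 − 0.19591) / (1 − 0.19591) = 0.43789 / 0.80409 ≈ 0.5446

PS ≈ 0.545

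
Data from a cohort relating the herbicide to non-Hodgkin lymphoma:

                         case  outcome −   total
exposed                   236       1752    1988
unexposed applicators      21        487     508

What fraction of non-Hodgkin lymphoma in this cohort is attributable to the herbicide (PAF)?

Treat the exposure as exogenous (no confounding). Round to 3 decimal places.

p₁ = P(outcome | exposed) = 236/1988 = 0.11871
p₀ = P(outcome | unexposed) = 21/508 = 0.041339
Exposure prevalence π = 1988/2496 = 0.79647; overall risk P(Y=1) = 0.10296.
Under exogeneity, PAF = [P(Y=1) − p₀]/P(Y=1).
PAF = (0.10296 − 0.041339) / 0.10296 ≈ 0.5985

PAF ≈ 0.599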